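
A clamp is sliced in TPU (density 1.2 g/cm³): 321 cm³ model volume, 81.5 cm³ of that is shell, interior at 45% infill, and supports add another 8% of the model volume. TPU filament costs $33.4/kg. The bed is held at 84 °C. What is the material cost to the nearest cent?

$8.62

Volume inside the shell: 321 − 81.5 → 239.5 cm³.
Infill deposited = 0.45 × 239.5 = 107.775 cm³.
Support: 0.08 × 321 → 25.68 cm³.
Deposited volume = 81.5 + 107.775 + 25.68 = 214.955 cm³.
Mass: 214.955 × 1.2 → 257.946 g.
Cost = 257.946 g / 1000 × $33.4/kg = $8.62.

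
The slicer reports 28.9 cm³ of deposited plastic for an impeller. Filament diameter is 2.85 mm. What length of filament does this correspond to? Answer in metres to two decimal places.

4.53 m

A = π r² = π × 1.425² = 6.3794 mm².
Length = 28.9 cm³ / 6.3794 mm² = 28900 / 6.3794 = 4530.21 mm = 4.53 m.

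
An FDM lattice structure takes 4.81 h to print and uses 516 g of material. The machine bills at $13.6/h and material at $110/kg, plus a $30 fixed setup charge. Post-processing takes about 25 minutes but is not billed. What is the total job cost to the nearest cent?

$152.18

Machine-time cost = 13.6 × 4.81, so $65.416.
Material cost: 110 × 516/1000 → $56.76.
Total = 65.416 + 56.76 + 30 = 152.176 ≈ $152.18.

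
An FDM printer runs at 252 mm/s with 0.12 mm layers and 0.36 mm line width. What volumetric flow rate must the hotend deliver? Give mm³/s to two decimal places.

10.89

Extrusion cross-section = 0.12 × 0.36 = 0.0432 mm².
Q = v·A = 252 × 0.0432 = 10.89 mm³/s.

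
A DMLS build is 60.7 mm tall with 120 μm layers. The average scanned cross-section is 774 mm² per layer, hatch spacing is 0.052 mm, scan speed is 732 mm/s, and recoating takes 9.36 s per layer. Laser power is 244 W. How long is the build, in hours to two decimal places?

Layers = ⌈60.7/0.12⌉ = 506.
Hatch length per layer = 774 / 0.052, so 14884.6 mm.
Scan time per layer = 14884.6 / 732 = 20.3342 s.
Layer cycle = 20.3342 + 9.36, so 29.6942 s.
506 layers × 29.6942 s/layer = 15025.2652 s, i.e. 4.17 hours.

4.17 hours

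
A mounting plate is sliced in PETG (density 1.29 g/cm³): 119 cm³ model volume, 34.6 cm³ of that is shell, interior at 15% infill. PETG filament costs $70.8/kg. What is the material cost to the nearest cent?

$4.32

Interior volume = 119 − 34.6 = 84.4 cm³.
Infill volume = 0.15 × 84.4, so 12.66 cm³.
Total extruded = 34.6 + 12.66, so 47.26 cm³.
Mass: 47.26 × 1.29 → 60.9654 g.
At $70.8/kg: 60.9654/1000 × 70.8 = $4.32.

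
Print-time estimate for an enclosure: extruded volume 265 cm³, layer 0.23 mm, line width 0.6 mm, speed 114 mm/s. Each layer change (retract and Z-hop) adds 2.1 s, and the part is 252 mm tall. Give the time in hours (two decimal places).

5.32 hours

Extrusion cross-section: 0.23 × 0.6 → 0.138 mm².
Toolpath length = 265 cm³ / 0.138 mm² = 265000 / 0.138 = 1920289.9 mm.
Extrusion time = 1920289.9 / 114 = 16844.6 s.
Layers = ⌈252/0.23⌉ = 1096.
Non-print overhead = 1096 × 2.1, so 2301.6 s.
Total = 16844.6 + 2301.6 = 19146.2 s = 5.32 hours.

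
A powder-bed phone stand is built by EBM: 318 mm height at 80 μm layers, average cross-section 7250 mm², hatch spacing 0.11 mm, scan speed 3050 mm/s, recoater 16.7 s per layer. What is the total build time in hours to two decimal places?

Layers = ⌈318/0.08⌉ = 3975.
Scan path per layer: 7250 / 0.11 → 65909.1 mm.
Scan time per layer: 65909.1 / 3050 → 21.6095 s.
Per-layer time = 21.6095 + 16.7 = 38.3095 s.
Total: 3975 × 38.3095 s = 152280.2625 s → 42.30 hours.

42.30 hours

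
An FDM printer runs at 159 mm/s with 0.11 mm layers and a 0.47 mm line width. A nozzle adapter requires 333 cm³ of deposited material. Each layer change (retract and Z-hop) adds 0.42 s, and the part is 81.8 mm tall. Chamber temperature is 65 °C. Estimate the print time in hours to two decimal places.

11.34 hours

Bead cross-section = 0.11 × 0.47, so 0.0517 mm².
Toolpath length = 333 cm³ / 0.0517 mm² = 333000 / 0.0517 = 6441005.8 mm.
Time extruding: 6441005.8 / 159 → 40509.5 s.
Layer count = ceil(81.8 / 0.11) = 744.
Z-hop total: 744 × 0.42 → 312.48 s.
Altogether 40509.5 + 312.48 = 40821.98 s, i.e. 11.34 hours.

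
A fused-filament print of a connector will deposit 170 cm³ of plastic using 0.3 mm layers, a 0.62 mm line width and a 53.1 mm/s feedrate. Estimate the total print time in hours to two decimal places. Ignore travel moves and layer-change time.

4.78 hours

Extrusion cross-section: 0.3 × 0.62 → 0.186 mm².
Toolpath length = 170 cm³ / 0.186 mm² = 170000 / 0.186 = 913978.5 mm.
Print-move time = 913978.5 / 53.1, so 17212.4 s.
Converting: 17212.4 s = 4.78 hours.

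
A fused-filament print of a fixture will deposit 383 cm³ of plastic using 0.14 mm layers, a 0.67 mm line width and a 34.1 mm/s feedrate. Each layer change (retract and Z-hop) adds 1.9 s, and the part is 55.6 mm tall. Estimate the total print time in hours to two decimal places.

Extrusion cross-section: 0.14 × 0.67 → 0.0938 mm².
Path length: 383000 mm³ / 0.0938 mm² → 4083155.7 mm.
Print-move time: 4083155.7 / 34.1 → 119740.6 s.
Layer count = ceil(55.6 / 0.14) = 398.
Z-hop total = 398 × 1.9, so 756.2 s.
Altogether 119740.6 + 756.2 = 120496.8 s, i.e. 33.47 hours.

33.47 hours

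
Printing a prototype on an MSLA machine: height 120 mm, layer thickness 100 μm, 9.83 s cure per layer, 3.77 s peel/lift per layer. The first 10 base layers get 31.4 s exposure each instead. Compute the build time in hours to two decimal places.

Layers = ⌈120/0.1⌉ = 1200.
Bottom layers: 10 × (31.4 + 3.77) → 351.7 s.
Normal layers = 1190 × (9.83 + 3.77), so 16184 s.
Total = 351.7 + 16184 = 16535.7 s = 4.59 hours.

4.59 hours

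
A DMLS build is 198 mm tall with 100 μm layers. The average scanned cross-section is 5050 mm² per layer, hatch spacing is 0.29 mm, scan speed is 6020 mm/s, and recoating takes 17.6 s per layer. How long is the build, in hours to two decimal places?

11.27 hours

Number of layers: 198 / 0.1 → 1980 (rounded up).
Per-layer scan distance = 5050 / 0.29 = 17413.8 mm.
Scan time per layer = 17413.8 / 6020 = 2.8927 s.
Per-layer time = 2.8927 + 17.6, so 20.4927 s.
1980 layers × 20.4927 s/layer = 40575.546 s, i.e. 11.27 hours.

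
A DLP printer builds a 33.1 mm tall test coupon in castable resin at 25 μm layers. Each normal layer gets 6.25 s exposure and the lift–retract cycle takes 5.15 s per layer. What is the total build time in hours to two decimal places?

Number of layers: 33.1 / 0.025 → 1324 (rounded up).
Per-layer time = 6.25 + 5.15 = 11.4 s.
Build time: 1324 × 11.4 s = 15093.6 s, i.e. 4.19 hours.

4.19 hours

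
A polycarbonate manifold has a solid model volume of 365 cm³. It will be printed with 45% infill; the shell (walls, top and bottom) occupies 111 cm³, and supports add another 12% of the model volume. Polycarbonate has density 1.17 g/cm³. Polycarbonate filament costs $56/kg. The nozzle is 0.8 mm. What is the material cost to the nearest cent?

$17.63

Volume inside the shell = 365 − 111, so 254 cm³.
Deposited infill = 0.45 × 254 = 114.3 cm³.
Support = 0.12 × 365, so 43.8 cm³.
Deposited volume = 111 + 114.3 + 43.8 = 269.1 cm³.
Mass = 269.1 × 1.17, so 314.847 g.
At $56/kg: 314.847/1000 × 56 = $17.63.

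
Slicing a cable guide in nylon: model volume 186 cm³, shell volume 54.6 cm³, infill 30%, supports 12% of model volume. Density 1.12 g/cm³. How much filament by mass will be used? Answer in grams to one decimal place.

130.3 g

Interior volume: 186 − 54.6 → 131.4 cm³.
Deposited infill = 0.30 × 131.4, so 39.42 cm³.
Support: 0.12 × 186 → 22.32 cm³.
Total extruded = 54.6 + 39.42 + 22.32, so 116.34 cm³.
Mass = 116.34 × 1.12 = 130.3008 g.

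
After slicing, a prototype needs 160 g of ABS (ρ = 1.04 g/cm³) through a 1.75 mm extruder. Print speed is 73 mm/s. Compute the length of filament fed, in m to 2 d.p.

Extruded volume: 160/1.04 = 153.8462 cm³ (153846.2 mm³).
Cross-section of 1.75 mm filament: π·(1.75/2)² = 2.4053 mm².
Length = 153846.2 / 2.4053 = 63961.34 mm = 63.96 m.

63.96 m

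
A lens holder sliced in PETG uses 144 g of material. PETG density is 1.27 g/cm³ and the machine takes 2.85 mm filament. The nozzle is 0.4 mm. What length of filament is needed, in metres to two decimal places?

17.77 m

Extruded volume: 144/1.27 = 113.3858 cm³ (113385.8 mm³).
Filament cross-section = π × (2.85/2)² = 6.3794 mm².
Length = 113385.8 / 6.3794 = 17773.74 mm = 17.77 m.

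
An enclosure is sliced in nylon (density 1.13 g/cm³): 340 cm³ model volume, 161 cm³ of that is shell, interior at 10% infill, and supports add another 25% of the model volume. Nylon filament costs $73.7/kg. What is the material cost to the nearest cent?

Infill region = 340 − 161, so 179 cm³.
Infill volume = 0.10 × 179 = 17.9 cm³.
Support = 0.25 × 340 = 85 cm³.
Deposited volume: 161 + 17.9 + 85 → 263.9 cm³.
Mass = 263.9 × 1.13, so 298.207 g.
Cost = 298.207 g / 1000 × $73.7/kg = $21.98.

$21.98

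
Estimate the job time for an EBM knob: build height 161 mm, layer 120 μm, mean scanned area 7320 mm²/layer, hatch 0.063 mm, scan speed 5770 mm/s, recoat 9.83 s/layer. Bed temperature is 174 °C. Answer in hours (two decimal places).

Number of layers: 161 / 0.12 → 1342 (rounded up).
Hatch length per layer = 7320 / 0.063, so 116190.5 mm.
Per-layer scan time: 116190.5 / 5770 → 20.137 s.
Per-layer time: 20.137 + 9.83 → 29.967 s.
1342 layers × 29.967 s/layer = 40215.714 s, i.e. 11.17 hours.

11.17 hours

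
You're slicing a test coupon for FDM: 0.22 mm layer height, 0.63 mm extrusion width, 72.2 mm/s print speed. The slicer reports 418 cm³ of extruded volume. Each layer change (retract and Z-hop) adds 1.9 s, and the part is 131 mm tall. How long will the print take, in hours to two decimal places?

Bead cross-section: 0.22 × 0.63 → 0.1386 mm².
Path length: 418000 mm³ / 0.1386 mm² → 3015873 mm.
Time extruding = 3015873 / 72.2 = 41771.1 s.
Layer count = ceil(131 / 0.22) = 596.
Layer-change overhead: 596 × 1.9 → 1132.4 s.
Altogether 41771.1 + 1132.4 = 42903.5 s, i.e. 11.92 hours.

11.92 hours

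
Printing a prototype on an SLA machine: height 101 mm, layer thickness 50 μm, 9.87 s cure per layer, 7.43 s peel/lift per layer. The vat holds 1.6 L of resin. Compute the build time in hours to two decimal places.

9.71 hours

Layer count = ceil(101 / 0.05) = 2020.
Cycle time = 9.87 + 7.43 = 17.3 s.
Total = 2020 × 17.3 = 34946 s = 9.71 hours.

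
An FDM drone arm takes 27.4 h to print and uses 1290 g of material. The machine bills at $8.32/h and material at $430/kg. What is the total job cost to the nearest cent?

Machine-time cost = 8.32 × 27.4, so $227.968.
Material charge = 430 × 1290/1000, so $554.70.
Job cost: 227.968 + 554.70 = 782.668 ≈ $782.67.

$782.67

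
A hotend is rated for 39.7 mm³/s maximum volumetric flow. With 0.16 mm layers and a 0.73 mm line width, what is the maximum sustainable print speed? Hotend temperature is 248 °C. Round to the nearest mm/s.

Extrusion cross-section = 0.16 × 0.73 = 0.1168 mm².
v_max = Q/A = 39.7/0.1168 = 339.90 mm/s → 340 mm/s.

340 mm/s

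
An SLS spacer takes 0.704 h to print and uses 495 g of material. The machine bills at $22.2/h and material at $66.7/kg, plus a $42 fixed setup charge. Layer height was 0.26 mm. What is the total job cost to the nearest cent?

$90.65

Machine cost = 22.2 × 0.704 = $15.6288.
Material cost: 66.7 × 495/1000 → $33.0165.
Total = 15.6288 + 33.0165 + 42 = 90.6453 ≈ $90.65.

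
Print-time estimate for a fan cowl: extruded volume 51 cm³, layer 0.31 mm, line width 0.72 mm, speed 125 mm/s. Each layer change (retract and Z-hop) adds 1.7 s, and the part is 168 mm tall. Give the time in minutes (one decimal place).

45.8 minutes

Line area = 0.31 × 0.72, so 0.2232 mm².
Path length: 51000 mm³ / 0.2232 mm² → 228494.6 mm.
Time extruding: 228494.6 / 125 → 1828 s.
Layer count = ceil(168 / 0.31) = 542.
Non-print overhead = 542 × 1.7, so 921.4 s.
Altogether 1828 + 921.4 = 2749.4 s, i.e. 45.8 minutes.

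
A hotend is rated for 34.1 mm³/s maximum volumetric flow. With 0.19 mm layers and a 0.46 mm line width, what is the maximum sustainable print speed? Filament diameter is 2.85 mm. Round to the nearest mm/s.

Bead cross-section = 0.19 × 0.46, so 0.0874 mm².
Max speed = 34.1 / 0.0874 = 390.16 ≈ 390 mm/s.

390 mm/s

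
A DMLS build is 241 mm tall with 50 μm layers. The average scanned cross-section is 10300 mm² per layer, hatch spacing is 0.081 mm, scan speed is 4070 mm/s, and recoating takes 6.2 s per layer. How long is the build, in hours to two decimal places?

50.13 hours

Layers = ⌈241/0.05⌉ = 4820.
Per-layer scan distance = 10300 / 0.081, so 127160.5 mm.
Laser time per layer: 127160.5 / 4070 → 31.2434 s.
Time per layer = 31.2434 + 6.2 = 37.4434 s.
4820 layers × 37.4434 s/layer = 180477.188 s, i.e. 50.13 hours.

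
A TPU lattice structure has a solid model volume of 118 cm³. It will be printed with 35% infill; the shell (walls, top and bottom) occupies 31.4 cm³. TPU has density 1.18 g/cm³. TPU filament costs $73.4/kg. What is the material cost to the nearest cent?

Interior volume = 118 − 31.4, so 86.6 cm³.
Infill deposited = 0.35 × 86.6, so 30.31 cm³.
Total extruded = 31.4 + 30.31 = 61.71 cm³.
Mass: 61.71 × 1.18 → 72.8178 g.
Cost = 72.8178 g / 1000 × $73.4/kg = $5.34.

$5.34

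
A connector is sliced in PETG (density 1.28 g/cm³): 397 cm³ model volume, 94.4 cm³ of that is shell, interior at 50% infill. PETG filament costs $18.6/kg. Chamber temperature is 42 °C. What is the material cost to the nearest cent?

$5.85

Infill region = 397 − 94.4 = 302.6 cm³.
Deposited infill = 0.50 × 302.6 = 151.3 cm³.
Total extruded = 94.4 + 151.3 = 245.7 cm³.
Mass: 245.7 × 1.28 → 314.496 g.
At $18.6/kg: 314.496/1000 × 18.6 = $5.85.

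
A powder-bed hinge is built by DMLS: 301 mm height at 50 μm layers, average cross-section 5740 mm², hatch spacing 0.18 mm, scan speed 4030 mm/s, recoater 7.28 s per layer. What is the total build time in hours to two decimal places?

25.41 hours

Layer count = ceil(301 / 0.05) = 6020.
Per-layer scan distance = 5740 / 0.18, so 31888.9 mm.
Scan time per layer: 31888.9 / 4030 → 7.9129 s.
Per-layer time = 7.9129 + 7.28 = 15.1929 s.
6020 layers × 15.1929 s/layer = 91461.258 s, i.e. 25.41 hours.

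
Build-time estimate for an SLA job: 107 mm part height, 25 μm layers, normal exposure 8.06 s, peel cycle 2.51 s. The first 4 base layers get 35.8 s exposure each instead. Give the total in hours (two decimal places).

12.60 hours

Layers = ⌈107/0.025⌉ = 4280.
Burn-in layers: 4 × (35.8 + 2.51) → 153.24 s.
Regular layers = 4276 × (8.06 + 2.51) = 45197.32 s.
Sum: 153.24 + 45197.32 = 45350.56 s → 12.60 hours.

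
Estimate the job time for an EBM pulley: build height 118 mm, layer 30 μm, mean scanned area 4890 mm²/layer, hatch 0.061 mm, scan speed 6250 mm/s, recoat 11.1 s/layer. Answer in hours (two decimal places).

26.15 hours

Layer count = ceil(118 / 0.03) = 3934.
Scan path per layer = 4890 / 0.061, so 80163.9 mm.
Beam time per layer = 80163.9 / 6250, so 12.8262 s.
Time per layer = 12.8262 + 11.1 = 23.9262 s.
Total: 3934 × 23.9262 s = 94125.6708 s → 26.15 hours.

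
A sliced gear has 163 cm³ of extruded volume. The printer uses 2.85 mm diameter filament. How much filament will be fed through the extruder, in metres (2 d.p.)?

25.55 m

Cross-section of 2.85 mm filament: π·(2.85/2)² = 6.3794 mm².
Length = 163 cm³ / 6.3794 mm² = 163000 / 6.3794 = 25550.99 mm = 25.55 m.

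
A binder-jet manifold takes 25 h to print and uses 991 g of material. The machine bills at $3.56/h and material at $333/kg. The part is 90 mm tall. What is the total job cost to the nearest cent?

$419.00

Time charge = 3.56 × 25 = $89.00.
Material cost = 333 × 991/1000 = $330.003.
Total = 89.00 + 330.003 = 419.003 ≈ $419.00.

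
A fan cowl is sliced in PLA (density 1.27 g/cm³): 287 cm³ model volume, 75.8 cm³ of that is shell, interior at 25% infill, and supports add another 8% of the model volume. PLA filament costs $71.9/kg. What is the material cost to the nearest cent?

$13.84

Infill region = 287 − 75.8, so 211.2 cm³.
Infill volume = 0.25 × 211.2 = 52.8 cm³.
Support = 0.08 × 287 = 22.96 cm³.
Deposited volume: 75.8 + 52.8 + 22.96 → 151.56 cm³.
Mass: 151.56 × 1.27 → 192.4812 g.
Cost = 192.4812 g / 1000 × $71.9/kg = $13.84.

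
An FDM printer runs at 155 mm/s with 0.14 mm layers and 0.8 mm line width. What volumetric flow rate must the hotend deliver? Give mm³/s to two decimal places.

A: 0.14 × 0.8 → 0.112 mm².
Q = v·A = 155 × 0.112 = 17.36 mm³/s.

17.36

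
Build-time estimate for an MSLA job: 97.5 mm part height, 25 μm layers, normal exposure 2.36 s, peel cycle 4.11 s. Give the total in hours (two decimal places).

7.01 hours

Layer count = ceil(97.5 / 0.025) = 3900.
Cycle time: 2.36 + 4.11 → 6.47 s.
Total = 3900 × 6.47 = 25233 s = 7.01 hours.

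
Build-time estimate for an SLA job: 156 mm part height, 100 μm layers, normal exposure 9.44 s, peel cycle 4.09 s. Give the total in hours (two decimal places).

Layers = ⌈156/0.1⌉ = 1560.
Cycle time = 9.44 + 4.09 = 13.53 s.
Total = 1560 × 13.53 = 21106.8 s = 5.86 hours.

5.86 hours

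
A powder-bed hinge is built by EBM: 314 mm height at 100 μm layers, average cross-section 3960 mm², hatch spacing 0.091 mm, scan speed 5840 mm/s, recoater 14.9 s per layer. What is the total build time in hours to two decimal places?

Layer count = ceil(314 / 0.1) = 3140.
Hatch length per layer = 3960 / 0.091, so 43516.5 mm.
Scan time per layer = 43516.5 / 5840, so 7.4515 s.
Layer cycle: 7.4515 + 14.9 → 22.3515 s.
Total: 3140 × 22.3515 s = 70183.71 s → 19.50 hours.

19.50 hours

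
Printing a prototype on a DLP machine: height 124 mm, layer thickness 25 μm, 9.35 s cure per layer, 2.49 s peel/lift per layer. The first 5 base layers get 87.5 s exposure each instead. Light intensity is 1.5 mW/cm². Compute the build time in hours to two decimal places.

Number of layers: 124 / 0.025 → 4960 (rounded up).
Bottom layers = 5 × (87.5 + 2.49), so 449.95 s.
Regular layers: 4955 × (9.35 + 2.49) → 58667.2 s.
Total = 449.95 + 58667.2 = 59117.15 s = 16.42 hours.

16.42 hours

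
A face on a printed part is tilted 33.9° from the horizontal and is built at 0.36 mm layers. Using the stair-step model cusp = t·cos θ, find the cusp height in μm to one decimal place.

298.8 μm

h_c = t·cos θ = 0.36 × 0.8300 = 0.2988 mm (298.8 μm).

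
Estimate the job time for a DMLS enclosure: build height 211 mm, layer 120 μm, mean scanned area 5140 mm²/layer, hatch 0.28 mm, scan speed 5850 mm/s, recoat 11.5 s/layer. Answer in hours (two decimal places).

Number of layers: 211 / 0.12 → 1759 (rounded up).
Hatch length per layer = 5140 / 0.28, so 18357.1 mm.
Scan time per layer: 18357.1 / 5850 → 3.138 s.
Time per layer: 3.138 + 11.5 → 14.638 s.
1759 layers × 14.638 s/layer = 25748.242 s, i.e. 7.15 hours.

7.15 hours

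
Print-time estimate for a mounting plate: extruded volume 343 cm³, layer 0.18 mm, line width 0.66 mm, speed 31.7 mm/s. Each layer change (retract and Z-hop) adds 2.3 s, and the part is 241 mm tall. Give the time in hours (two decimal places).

26.16 hours

Extrusion cross-section: 0.18 × 0.66 → 0.1188 mm².
Path length: 343000 mm³ / 0.1188 mm² → 2887205.4 mm.
Extrusion time: 2887205.4 / 31.7 → 91079 s.
Layer count = ceil(241 / 0.18) = 1339.
Layer-change overhead = 1339 × 2.3 = 3079.7 s.
Altogether 91079 + 3079.7 = 94158.7 s, i.e. 26.16 hours.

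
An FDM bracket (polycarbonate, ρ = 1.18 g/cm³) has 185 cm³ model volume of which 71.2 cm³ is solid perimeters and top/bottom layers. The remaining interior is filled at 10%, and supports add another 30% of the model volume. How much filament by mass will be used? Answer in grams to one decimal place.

162.9 g

Infill region = 185 − 71.2, so 113.8 cm³.
Deposited infill: 0.10 × 113.8 → 11.38 cm³.
Support = 0.30 × 185 = 55.5 cm³.
Total extruded = 71.2 + 11.38 + 55.5 = 138.08 cm³.
Mass: 138.08 × 1.18 → 162.9344 g.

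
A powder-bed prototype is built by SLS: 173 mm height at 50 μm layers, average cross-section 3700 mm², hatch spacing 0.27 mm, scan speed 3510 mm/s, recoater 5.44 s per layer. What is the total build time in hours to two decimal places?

Layers = ⌈173/0.05⌉ = 3460.
Per-layer scan distance = 3700 / 0.27, so 13703.7 mm.
Laser time per layer = 13703.7 / 3510 = 3.9042 s.
Time per layer: 3.9042 + 5.44 → 9.3442 s.
Build time = 3460 × 9.3442 = 32330.932 s = 8.98 hours.

8.98 hours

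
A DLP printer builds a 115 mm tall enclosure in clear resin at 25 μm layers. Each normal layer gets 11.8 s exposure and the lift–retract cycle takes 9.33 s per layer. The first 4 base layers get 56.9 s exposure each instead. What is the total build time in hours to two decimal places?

Layer count = ceil(115 / 0.025) = 4600.
Bottom layers = 4 × (56.9 + 9.33), so 264.92 s.
Normal layers = 4596 × (11.8 + 9.33), so 97113.48 s.
Total = 264.92 + 97113.48 = 97378.4 s = 27.05 hours.

27.05 hours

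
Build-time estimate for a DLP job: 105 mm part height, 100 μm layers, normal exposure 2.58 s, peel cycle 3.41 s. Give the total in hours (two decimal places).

1.75 hours

Layer count = ceil(105 / 0.1) = 1050.
Each layer takes = 2.58 + 3.41, so 5.99 s.
Total = 1050 × 5.99 = 6289.5 s = 1.75 hours.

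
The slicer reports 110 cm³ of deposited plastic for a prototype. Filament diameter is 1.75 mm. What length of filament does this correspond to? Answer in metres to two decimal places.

A = π r² = π × 0.875² = 2.4053 mm².
Length = 110 cm³ / 2.4053 mm² = 110000 / 2.4053 = 45732.34 mm = 45.73 m.

45.73 m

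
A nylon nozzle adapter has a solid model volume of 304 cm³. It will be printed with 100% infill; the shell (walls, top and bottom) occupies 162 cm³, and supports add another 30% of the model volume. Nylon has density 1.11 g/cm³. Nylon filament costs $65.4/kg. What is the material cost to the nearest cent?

$28.69

Interior volume: 304 − 162 → 142 cm³.
Deposited infill = 1.00 × 142, so 142 cm³.
Support: 0.30 × 304 → 91.2 cm³.
Total printed volume = 162 + 142 + 91.2, so 395.2 cm³.
Mass = 395.2 × 1.11 = 438.672 g.
Cost = 438.672 g / 1000 × $65.4/kg = $28.69.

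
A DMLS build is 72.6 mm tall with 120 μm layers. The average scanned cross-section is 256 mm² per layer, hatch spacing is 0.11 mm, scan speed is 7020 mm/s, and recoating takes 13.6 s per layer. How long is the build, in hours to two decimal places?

2.34 hours

Layers = ⌈72.6/0.12⌉ = 605.
Hatch length per layer: 256 / 0.11 → 2327.3 mm.
Laser time per layer: 2327.3 / 7020 → 0.3315 s.
Layer cycle = 0.3315 + 13.6, so 13.9315 s.
Build time = 605 × 13.9315 = 8428.5575 s = 2.34 hours.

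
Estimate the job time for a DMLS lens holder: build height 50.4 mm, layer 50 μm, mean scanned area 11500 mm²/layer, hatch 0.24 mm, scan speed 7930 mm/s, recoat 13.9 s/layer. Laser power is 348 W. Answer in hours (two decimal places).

Number of layers: 50.4 / 0.05 → 1008 (rounded up).
Scan path per layer = 11500 / 0.24, so 47916.7 mm.
Per-layer scan time = 47916.7 / 7930 = 6.0425 s.
Layer cycle: 6.0425 + 13.9 → 19.9425 s.
Total: 1008 × 19.9425 s = 20102.04 s → 5.58 hours.

5.58 hours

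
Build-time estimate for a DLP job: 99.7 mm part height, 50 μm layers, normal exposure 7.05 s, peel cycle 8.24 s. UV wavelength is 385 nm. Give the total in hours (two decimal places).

Layers = ⌈99.7/0.05⌉ = 1994.
Each layer takes = 7.05 + 8.24 = 15.29 s.
Total = 1994 × 15.29 = 30488.26 s = 8.47 hours.

8.47 hours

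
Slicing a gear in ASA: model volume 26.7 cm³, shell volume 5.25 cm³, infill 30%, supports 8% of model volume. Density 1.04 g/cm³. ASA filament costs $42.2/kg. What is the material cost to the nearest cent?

Volume inside the shell = 26.7 − 5.25, so 21.45 cm³.
Infill deposited = 0.30 × 21.45 = 6.435 cm³.
Support = 0.08 × 26.7, so 2.136 cm³.
Total extruded = 5.25 + 6.435 + 2.136, so 13.821 cm³.
Mass: 13.821 × 1.04 → 14.37384 g.
Cost = 14.37384 g / 1000 × $42.2/kg = $0.61.

$0.61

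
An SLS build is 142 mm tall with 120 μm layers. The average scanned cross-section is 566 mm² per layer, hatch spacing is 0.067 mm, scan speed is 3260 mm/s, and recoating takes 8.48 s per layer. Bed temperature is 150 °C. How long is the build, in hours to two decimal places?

3.64 hours

Layers = ⌈142/0.12⌉ = 1184.
Per-layer scan distance: 566 / 0.067 → 8447.8 mm.
Per-layer scan time: 8447.8 / 3260 → 2.5913 s.
Per-layer time: 2.5913 + 8.48 → 11.0713 s.
Build time = 1184 × 11.0713 = 13108.4192 s = 3.64 hours.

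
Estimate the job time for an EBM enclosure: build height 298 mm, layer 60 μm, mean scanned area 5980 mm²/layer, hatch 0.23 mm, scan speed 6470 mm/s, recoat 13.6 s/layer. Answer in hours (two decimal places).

Layer count = ceil(298 / 0.06) = 4967.
Per-layer scan distance = 5980 / 0.23, so 26000 mm.
Per-layer scan time = 26000 / 6470, so 4.0185 s.
Layer cycle = 4.0185 + 13.6, so 17.6185 s.
4967 layers × 17.6185 s/layer = 87511.0895 s, i.e. 24.31 hours.

24.31 hours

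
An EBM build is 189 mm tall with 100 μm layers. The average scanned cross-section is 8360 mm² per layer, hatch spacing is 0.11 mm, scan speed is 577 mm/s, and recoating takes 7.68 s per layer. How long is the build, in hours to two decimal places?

73.18 hours

Number of layers: 189 / 0.1 → 1890 (rounded up).
Hatch length per layer: 8360 / 0.11 → 76000 mm.
Per-layer scan time: 76000 / 577 → 131.7158 s.
Layer cycle = 131.7158 + 7.68 = 139.3958 s.
1890 layers × 139.3958 s/layer = 263458.062 s, i.e. 73.18 hours.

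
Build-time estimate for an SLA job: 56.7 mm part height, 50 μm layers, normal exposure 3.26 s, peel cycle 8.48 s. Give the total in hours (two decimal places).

3.70 hours

Number of layers: 56.7 / 0.05 → 1134 (rounded up).
Each layer takes = 3.26 + 8.48 = 11.74 s.
Total = 1134 × 11.74 = 13313.16 s = 3.70 hours.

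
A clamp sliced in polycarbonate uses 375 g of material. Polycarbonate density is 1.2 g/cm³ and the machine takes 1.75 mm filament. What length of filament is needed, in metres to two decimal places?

Extruded volume: 375/1.2 = 312.5 cm³ (312500 mm³).
Cross-section of 1.75 mm filament: π·(1.75/2)² = 2.4053 mm².
Length = 312500 / 2.4053 = 129921.42 mm = 129.92 m.

129.92 m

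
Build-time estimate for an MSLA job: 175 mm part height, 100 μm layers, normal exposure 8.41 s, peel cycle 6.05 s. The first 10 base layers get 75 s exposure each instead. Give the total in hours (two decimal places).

Layer count = ceil(175 / 0.1) = 1750.
Burn-in layers = 10 × (75 + 6.05) = 810.5 s.
Regular layers: 1740 × (8.41 + 6.05) → 25160.4 s.
Sum: 810.5 + 25160.4 = 25970.9 s → 7.21 hours.

7.21 hours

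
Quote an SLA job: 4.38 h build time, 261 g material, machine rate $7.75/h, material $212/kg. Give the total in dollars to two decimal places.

$89.28

Time charge = 7.75 × 4.38, so $33.945.
Material cost = 212 × 261/1000 = $55.332.
Total = 33.945 + 55.332 = 89.277 ≈ $89.28.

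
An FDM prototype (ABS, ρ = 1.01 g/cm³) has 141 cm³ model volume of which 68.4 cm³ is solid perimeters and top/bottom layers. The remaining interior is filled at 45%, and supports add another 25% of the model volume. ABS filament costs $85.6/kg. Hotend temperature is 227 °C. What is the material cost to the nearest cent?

Infill region = 141 − 68.4 = 72.6 cm³.
Infill volume: 0.45 × 72.6 → 32.67 cm³.
Support = 0.25 × 141, so 35.25 cm³.
Total extruded = 68.4 + 32.67 + 35.25 = 136.32 cm³.
Mass = 136.32 × 1.01, so 137.6832 g.
At $85.6/kg: 137.6832/1000 × 85.6 = $11.79.

$11.79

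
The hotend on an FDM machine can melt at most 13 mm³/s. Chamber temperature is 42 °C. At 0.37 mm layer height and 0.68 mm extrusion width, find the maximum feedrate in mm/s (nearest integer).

52 mm/s

A = 0.37 × 0.68, so 0.2516 mm².
v_max = Q/A = 13/0.2516 = 51.67 mm/s → 52 mm/s.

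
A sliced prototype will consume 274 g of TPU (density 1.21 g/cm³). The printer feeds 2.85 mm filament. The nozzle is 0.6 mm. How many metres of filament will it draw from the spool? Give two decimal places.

Volume = 274 g / 1.21 g·cm⁻³ = 226.4463 cm³ = 226446.3 mm³.
Filament cross-section = π × (2.85/2)² = 6.3794 mm².
L = V/A = 226446.3/6.3794 = 35496.49 mm → 35.50 m.

35.50 m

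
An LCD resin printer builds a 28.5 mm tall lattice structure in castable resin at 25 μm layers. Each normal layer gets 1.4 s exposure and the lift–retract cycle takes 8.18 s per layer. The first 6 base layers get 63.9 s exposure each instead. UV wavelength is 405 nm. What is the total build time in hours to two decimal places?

Layer count = ceil(28.5 / 0.025) = 1140.
Burn-in layers = 6 × (63.9 + 8.18) = 432.48 s.
Normal layers = 1134 × (1.4 + 8.18), so 10863.72 s.
Total = 432.48 + 10863.72 = 11296.2 s = 3.14 hours.

3.14 hours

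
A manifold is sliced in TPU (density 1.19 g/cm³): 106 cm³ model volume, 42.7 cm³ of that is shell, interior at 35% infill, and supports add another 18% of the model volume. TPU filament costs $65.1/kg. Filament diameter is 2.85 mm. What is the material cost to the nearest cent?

Infill region = 106 − 42.7, so 63.3 cm³.
Deposited infill = 0.35 × 63.3, so 22.155 cm³.
Support = 0.18 × 106 = 19.08 cm³.
Total extruded: 42.7 + 22.155 + 19.08 → 83.935 cm³.
Mass = 83.935 × 1.19, so 99.88265 g.
At $65.1/kg: 99.88265/1000 × 65.1 = $6.50.

$6.50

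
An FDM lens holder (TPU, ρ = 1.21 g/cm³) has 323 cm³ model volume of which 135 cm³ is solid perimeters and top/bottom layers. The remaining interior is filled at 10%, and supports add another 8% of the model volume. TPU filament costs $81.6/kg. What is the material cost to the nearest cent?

Interior volume = 323 − 135 = 188 cm³.
Deposited infill = 0.10 × 188 = 18.8 cm³.
Support = 0.08 × 323 = 25.84 cm³.
Deposited volume: 135 + 18.8 + 25.84 → 179.64 cm³.
Mass = 179.64 × 1.21 = 217.3644 g.
Cost = 217.3644 g / 1000 × $81.6/kg = $17.74.

$17.74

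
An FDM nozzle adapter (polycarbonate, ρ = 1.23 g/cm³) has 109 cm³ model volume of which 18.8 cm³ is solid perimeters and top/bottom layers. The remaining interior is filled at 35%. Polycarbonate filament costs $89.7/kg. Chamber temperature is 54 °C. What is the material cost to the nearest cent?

$5.56

Infill region: 109 − 18.8 → 90.2 cm³.
Infill volume: 0.35 × 90.2 → 31.57 cm³.
Deposited volume = 18.8 + 31.57, so 50.37 cm³.
Mass = 50.37 × 1.23, so 61.9551 g.
Cost = 61.9551 g / 1000 × $89.7/kg = $5.56.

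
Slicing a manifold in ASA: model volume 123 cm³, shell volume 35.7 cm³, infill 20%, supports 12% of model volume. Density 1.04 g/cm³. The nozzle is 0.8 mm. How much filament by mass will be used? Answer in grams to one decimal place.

Infill region = 123 − 35.7, so 87.3 cm³.
Infill volume = 0.20 × 87.3, so 17.46 cm³.
Support: 0.12 × 123 → 14.76 cm³.
Total printed volume = 35.7 + 17.46 + 14.76 = 67.92 cm³.
Mass = 67.92 × 1.04 = 70.6368 g.

70.6 g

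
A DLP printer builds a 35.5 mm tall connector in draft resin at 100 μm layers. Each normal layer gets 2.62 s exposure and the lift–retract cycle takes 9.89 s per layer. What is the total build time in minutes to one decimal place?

Layer count = ceil(35.5 / 0.1) = 355.
Each layer takes = 2.62 + 9.89, so 12.51 s.
Build time: 355 × 12.51 s = 4441.05 s, i.e. 74.0 minutes.

74.0 minutes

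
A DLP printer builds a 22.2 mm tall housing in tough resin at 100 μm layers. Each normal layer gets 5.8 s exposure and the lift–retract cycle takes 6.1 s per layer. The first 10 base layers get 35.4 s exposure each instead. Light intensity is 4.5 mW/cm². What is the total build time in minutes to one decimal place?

49.0 minutes

Number of layers: 22.2 / 0.1 → 222 (rounded up).
Bottom layers = 10 × (35.4 + 6.1) = 415 s.
Regular layers = 212 × (5.8 + 6.1) = 2522.8 s.
Sum: 415 + 2522.8 = 2937.8 s → 49.0 minutes.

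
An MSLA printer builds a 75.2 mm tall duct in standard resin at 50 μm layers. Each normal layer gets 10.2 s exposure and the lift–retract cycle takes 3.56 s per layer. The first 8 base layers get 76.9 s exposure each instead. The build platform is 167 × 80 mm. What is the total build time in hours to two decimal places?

Layers = ⌈75.2/0.05⌉ = 1504.
Base layers = 8 × (76.9 + 3.56), so 643.68 s.
Remaining layers = 1496 × (10.2 + 3.56) = 20584.96 s.
Sum: 643.68 + 20584.96 = 21228.64 s → 5.90 hours.

5.90 hours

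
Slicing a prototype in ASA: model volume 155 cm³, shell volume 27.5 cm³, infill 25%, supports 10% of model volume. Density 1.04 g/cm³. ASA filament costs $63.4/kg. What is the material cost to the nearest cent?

Infill region = 155 − 27.5, so 127.5 cm³.
Infill deposited = 0.25 × 127.5, so 31.875 cm³.
Support: 0.10 × 155 → 15.5 cm³.
Deposited volume = 27.5 + 31.875 + 15.5, so 74.875 cm³.
Mass = 74.875 × 1.04 = 77.87 g.
Cost = 77.87 g / 1000 × $63.4/kg = $4.94.

$4.94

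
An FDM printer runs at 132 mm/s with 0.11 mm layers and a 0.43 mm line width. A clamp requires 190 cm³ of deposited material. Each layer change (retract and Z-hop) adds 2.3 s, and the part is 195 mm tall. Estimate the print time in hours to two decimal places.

9.59 hours

Line area = 0.11 × 0.43, so 0.0473 mm².
Path length: 190000 mm³ / 0.0473 mm² → 4016913.3 mm.
Print-move time: 4016913.3 / 132 → 30431.2 s.
Layer count = ceil(195 / 0.11) = 1773.
Layer-change overhead: 1773 × 2.3 → 4077.9 s.
Altogether 30431.2 + 4077.9 = 34509.1 s, i.e. 9.59 hours.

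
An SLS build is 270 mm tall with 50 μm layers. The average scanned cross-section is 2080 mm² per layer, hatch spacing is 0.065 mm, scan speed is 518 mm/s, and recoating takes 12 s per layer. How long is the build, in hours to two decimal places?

Layers = ⌈270/0.05⌉ = 5400.
Hatch length per layer = 2080 / 0.065, so 32000 mm.
Laser time per layer: 32000 / 518 → 61.7761 s.
Time per layer = 61.7761 + 12 = 73.7761 s.
Build time = 5400 × 73.7761 = 398390.94 s = 110.66 hours.

110.66 hours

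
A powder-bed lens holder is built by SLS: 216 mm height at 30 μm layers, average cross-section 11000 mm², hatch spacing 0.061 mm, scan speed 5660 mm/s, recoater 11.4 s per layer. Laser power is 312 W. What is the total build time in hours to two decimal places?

Layers = ⌈216/0.03⌉ = 7200.
Per-layer scan distance = 11000 / 0.061 = 180327.9 mm.
Scan time per layer = 180327.9 / 5660, so 31.8601 s.
Time per layer = 31.8601 + 11.4 = 43.2601 s.
Build time = 7200 × 43.2601 = 311472.72 s = 86.52 hours.

86.52 hours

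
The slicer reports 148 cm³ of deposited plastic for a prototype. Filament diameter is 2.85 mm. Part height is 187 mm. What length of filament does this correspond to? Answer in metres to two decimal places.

Filament cross-section = π × (2.85/2)² = 6.3794 mm².
Length = 148 cm³ / 6.3794 mm² = 148000 / 6.3794 = 23199.67 mm = 23.20 m.

23.20 m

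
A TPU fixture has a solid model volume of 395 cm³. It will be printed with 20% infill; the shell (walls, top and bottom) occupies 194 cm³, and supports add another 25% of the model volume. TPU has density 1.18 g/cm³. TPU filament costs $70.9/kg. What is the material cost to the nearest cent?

$27.86

Infill region = 395 − 194 = 201 cm³.
Infill volume = 0.20 × 201 = 40.2 cm³.
Support = 0.25 × 395, so 98.75 cm³.
Deposited volume = 194 + 40.2 + 98.75 = 332.95 cm³.
Mass = 332.95 × 1.18 = 392.881 g.
Cost = 392.881 g / 1000 × $70.9/kg = $27.86.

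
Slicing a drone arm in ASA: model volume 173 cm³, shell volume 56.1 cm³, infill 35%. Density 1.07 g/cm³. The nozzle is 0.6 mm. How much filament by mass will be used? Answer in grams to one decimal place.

Volume inside the shell = 173 − 56.1, so 116.9 cm³.
Deposited infill = 0.35 × 116.9, so 40.915 cm³.
Deposited volume: 56.1 + 40.915 → 97.015 cm³.
Mass = 97.015 × 1.07 = 103.80605 g.

103.8 g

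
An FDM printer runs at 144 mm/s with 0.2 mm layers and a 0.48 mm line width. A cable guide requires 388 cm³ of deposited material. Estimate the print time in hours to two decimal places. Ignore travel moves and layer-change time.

Extrusion cross-section = 0.2 × 0.48, so 0.096 mm².
Path length: 388000 mm³ / 0.096 mm² → 4041666.7 mm.
Print-move time: 4041666.7 / 144 → 28067.1 s.
Converting: 28067.1 s = 7.80 hours.

7.80 hours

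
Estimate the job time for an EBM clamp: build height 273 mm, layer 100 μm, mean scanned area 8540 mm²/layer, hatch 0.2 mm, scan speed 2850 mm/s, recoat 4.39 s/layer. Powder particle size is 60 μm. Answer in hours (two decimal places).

14.69 hours

Layers = ⌈273/0.1⌉ = 2730.
Hatch length per layer: 8540 / 0.2 → 42700 mm.
Scan time per layer = 42700 / 2850 = 14.9825 s.
Per-layer time = 14.9825 + 4.39, so 19.3725 s.
Build time = 2730 × 19.3725 = 52886.925 s = 14.69 hours.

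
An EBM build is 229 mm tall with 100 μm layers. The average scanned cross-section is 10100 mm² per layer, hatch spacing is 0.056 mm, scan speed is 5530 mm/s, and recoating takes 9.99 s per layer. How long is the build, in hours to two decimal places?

Layer count = ceil(229 / 0.1) = 2290.
Scan path per layer: 10100 / 0.056 → 180357.1 mm.
Scan time per layer = 180357.1 / 5530, so 32.6143 s.
Layer cycle = 32.6143 + 9.99 = 42.6043 s.
Total: 2290 × 42.6043 s = 97563.847 s → 27.10 hours.

27.10 hours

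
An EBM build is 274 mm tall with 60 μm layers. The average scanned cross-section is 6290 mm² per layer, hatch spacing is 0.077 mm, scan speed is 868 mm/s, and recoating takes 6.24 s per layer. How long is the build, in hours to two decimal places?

127.31 hours

Layers = ⌈274/0.06⌉ = 4567.
Per-layer scan distance: 6290 / 0.077 → 81688.3 mm.
Beam time per layer = 81688.3 / 868 = 94.1109 s.
Per-layer time = 94.1109 + 6.24, so 100.3509 s.
4567 layers × 100.3509 s/layer = 458302.5603 s, i.e. 127.31 hours.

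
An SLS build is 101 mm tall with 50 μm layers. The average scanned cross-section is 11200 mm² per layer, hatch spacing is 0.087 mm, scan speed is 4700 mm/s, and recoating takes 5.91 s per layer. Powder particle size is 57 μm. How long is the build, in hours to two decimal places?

Layer count = ceil(101 / 0.05) = 2020.
Hatch length per layer = 11200 / 0.087 = 128735.6 mm.
Laser time per layer = 128735.6 / 4700, so 27.3906 s.
Time per layer = 27.3906 + 5.91, so 33.3006 s.
2020 layers × 33.3006 s/layer = 67267.212 s, i.e. 18.69 hours.

18.69 hours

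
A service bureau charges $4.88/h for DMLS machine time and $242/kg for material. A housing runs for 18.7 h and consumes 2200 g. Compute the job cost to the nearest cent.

$623.66

Machine-time cost = 4.88 × 18.7, so $91.256.
Material cost: 242 × 2200/1000 → $532.40.
Job cost: 91.256 + 532.40 = 623.656 ≈ $623.66.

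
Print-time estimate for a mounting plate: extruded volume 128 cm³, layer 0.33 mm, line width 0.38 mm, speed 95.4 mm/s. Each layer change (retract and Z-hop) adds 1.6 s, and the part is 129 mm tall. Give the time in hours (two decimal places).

Line area: 0.33 × 0.38 → 0.1254 mm².
Total extruded path = 128000/0.1254 = 1020733.7 mm.
Extrusion time: 1020733.7 / 95.4 → 10699.5 s.
Number of layers: 129 / 0.33 → 391 (rounded up).
Z-hop total = 391 × 1.6, so 625.6 s.
Altogether 10699.5 + 625.6 = 11325.1 s, i.e. 3.15 hours.

3.15 hours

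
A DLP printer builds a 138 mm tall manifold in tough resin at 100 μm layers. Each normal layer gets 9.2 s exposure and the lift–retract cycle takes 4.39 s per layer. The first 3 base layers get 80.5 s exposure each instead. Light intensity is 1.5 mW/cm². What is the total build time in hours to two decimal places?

Number of layers: 138 / 0.1 → 1380 (rounded up).
Bottom layers = 3 × (80.5 + 4.39), so 254.67 s.
Remaining layers: 1377 × (9.2 + 4.39) → 18713.43 s.
Total = 254.67 + 18713.43 = 18968.1 s = 5.27 hours.

5.27 hours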